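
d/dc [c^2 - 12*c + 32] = 2*c - 12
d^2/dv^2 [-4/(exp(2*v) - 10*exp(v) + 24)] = 8*(-4*(exp(v) - 5)^2*exp(v) + (2*exp(v) - 5)*(exp(2*v) - 10*exp(v) + 24))*exp(v)/(exp(2*v) - 10*exp(v) + 24)^3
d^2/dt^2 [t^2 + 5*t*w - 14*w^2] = 2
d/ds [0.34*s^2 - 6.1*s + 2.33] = 0.68*s - 6.1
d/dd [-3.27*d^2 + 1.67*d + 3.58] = 1.67 - 6.54*d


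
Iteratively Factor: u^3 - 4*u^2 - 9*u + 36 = (u - 4)*(u^2 - 9) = (u - 4)*(u - 3)*(u + 3)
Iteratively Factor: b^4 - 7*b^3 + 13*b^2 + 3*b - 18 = (b - 2)*(b^3 - 5*b^2 + 3*b + 9) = (b - 3)*(b - 2)*(b^2 - 2*b - 3) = (b - 3)^2*(b - 2)*(b + 1)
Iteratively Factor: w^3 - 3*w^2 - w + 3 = (w + 1)*(w^2 - 4*w + 3) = (w - 3)*(w + 1)*(w - 1)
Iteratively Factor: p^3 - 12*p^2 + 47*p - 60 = (p - 4)*(p^2 - 8*p + 15) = (p - 5)*(p - 4)*(p - 3)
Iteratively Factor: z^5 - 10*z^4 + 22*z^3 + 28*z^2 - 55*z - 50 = (z + 1)*(z^4 - 11*z^3 + 33*z^2 - 5*z - 50) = (z + 1)^2*(z^3 - 12*z^2 + 45*z - 50) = (z - 5)*(z + 1)^2*(z^2 - 7*z + 10) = (z - 5)^2*(z + 1)^2*(z - 2)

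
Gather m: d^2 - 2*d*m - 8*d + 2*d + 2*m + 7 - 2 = d^2 - 6*d + m*(2 - 2*d) + 5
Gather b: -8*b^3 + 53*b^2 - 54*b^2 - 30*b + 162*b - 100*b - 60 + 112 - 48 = -8*b^3 - b^2 + 32*b + 4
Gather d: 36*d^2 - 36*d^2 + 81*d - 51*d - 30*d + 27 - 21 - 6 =0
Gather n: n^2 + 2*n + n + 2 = n^2 + 3*n + 2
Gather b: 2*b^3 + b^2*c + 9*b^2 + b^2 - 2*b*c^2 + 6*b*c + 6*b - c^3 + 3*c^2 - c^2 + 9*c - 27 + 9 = 2*b^3 + b^2*(c + 10) + b*(-2*c^2 + 6*c + 6) - c^3 + 2*c^2 + 9*c - 18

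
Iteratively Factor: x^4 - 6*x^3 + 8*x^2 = (x)*(x^3 - 6*x^2 + 8*x) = x^2*(x^2 - 6*x + 8) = x^2*(x - 2)*(x - 4)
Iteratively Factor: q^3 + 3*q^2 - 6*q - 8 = (q + 1)*(q^2 + 2*q - 8) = (q + 1)*(q + 4)*(q - 2)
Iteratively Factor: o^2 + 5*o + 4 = (o + 1)*(o + 4)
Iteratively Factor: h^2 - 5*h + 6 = (h - 3)*(h - 2)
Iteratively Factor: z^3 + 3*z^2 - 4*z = (z)*(z^2 + 3*z - 4) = z*(z - 1)*(z + 4)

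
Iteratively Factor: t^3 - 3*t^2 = (t)*(t^2 - 3*t) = t^2*(t - 3)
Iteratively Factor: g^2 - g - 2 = (g + 1)*(g - 2)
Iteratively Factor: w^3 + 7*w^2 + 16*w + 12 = (w + 2)*(w^2 + 5*w + 6) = (w + 2)*(w + 3)*(w + 2)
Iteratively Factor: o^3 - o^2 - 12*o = (o - 4)*(o^2 + 3*o) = o*(o - 4)*(o + 3)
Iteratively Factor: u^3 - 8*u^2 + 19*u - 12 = (u - 3)*(u^2 - 5*u + 4) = (u - 4)*(u - 3)*(u - 1)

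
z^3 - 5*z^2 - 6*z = z*(z - 6)*(z + 1)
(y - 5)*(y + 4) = y^2 - y - 20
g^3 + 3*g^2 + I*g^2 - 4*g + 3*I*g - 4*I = (g - 1)*(g + 4)*(g + I)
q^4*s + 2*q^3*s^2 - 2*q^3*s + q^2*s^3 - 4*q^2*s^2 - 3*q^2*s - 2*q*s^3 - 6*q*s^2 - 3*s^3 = (q - 3)*(q + s)^2*(q*s + s)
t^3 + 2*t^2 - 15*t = t*(t - 3)*(t + 5)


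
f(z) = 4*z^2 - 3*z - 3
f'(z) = 8*z - 3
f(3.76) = 42.27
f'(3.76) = 27.08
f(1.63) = 2.74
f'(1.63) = 10.04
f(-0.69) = 0.97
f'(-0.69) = -8.52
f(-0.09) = -2.70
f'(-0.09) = -3.72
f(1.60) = 2.44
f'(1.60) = 9.80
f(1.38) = 0.48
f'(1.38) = 8.04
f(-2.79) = 36.51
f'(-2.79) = -25.32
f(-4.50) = 91.50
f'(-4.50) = -39.00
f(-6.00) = 159.00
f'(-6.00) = -51.00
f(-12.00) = 609.00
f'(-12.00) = -99.00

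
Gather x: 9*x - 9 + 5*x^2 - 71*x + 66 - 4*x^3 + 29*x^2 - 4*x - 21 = -4*x^3 + 34*x^2 - 66*x + 36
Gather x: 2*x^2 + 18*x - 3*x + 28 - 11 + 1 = 2*x^2 + 15*x + 18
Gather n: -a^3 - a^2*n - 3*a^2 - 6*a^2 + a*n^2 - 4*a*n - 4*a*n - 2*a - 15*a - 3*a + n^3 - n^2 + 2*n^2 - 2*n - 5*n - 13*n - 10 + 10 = -a^3 - 9*a^2 - 20*a + n^3 + n^2*(a + 1) + n*(-a^2 - 8*a - 20)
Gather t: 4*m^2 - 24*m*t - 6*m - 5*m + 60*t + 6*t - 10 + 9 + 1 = 4*m^2 - 11*m + t*(66 - 24*m)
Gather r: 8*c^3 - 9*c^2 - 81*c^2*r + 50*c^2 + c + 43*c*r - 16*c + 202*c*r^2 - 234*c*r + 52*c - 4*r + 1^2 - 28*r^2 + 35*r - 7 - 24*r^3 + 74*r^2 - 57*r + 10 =8*c^3 + 41*c^2 + 37*c - 24*r^3 + r^2*(202*c + 46) + r*(-81*c^2 - 191*c - 26) + 4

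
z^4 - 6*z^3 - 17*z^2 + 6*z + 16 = (z - 8)*(z - 1)*(z + 1)*(z + 2)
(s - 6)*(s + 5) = s^2 - s - 30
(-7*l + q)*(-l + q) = 7*l^2 - 8*l*q + q^2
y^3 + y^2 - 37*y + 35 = (y - 5)*(y - 1)*(y + 7)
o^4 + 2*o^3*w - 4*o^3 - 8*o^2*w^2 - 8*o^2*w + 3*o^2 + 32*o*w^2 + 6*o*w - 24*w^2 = (o - 3)*(o - 1)*(o - 2*w)*(o + 4*w)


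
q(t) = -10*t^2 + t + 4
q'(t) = 1 - 20*t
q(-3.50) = -122.00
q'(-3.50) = 71.00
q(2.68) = -65.14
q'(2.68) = -52.60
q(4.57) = -200.28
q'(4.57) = -90.40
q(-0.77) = -2.70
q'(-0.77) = 16.40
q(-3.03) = -90.84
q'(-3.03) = 61.60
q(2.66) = -64.10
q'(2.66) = -52.20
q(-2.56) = -64.10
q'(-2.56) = 52.20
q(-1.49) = -19.69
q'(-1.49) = 30.80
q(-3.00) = -89.00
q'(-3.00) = 61.00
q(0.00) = 4.00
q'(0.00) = 1.00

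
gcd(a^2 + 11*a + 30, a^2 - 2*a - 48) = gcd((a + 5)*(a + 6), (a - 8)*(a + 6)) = a + 6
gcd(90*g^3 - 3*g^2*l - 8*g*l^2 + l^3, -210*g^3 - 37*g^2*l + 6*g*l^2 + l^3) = 6*g - l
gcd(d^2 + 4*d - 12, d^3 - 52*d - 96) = d + 6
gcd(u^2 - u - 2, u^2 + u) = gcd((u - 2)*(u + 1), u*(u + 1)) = u + 1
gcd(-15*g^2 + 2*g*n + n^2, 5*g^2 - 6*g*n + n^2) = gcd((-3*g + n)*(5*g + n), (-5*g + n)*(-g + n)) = 1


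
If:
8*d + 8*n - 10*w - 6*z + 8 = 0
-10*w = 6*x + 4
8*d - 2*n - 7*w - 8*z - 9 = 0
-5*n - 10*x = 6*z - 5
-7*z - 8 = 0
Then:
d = -25567/12740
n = -6317/3185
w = -1087/637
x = 1387/637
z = -8/7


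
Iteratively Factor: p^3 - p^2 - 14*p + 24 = (p - 3)*(p^2 + 2*p - 8) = (p - 3)*(p + 4)*(p - 2)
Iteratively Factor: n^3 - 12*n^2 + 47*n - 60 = (n - 5)*(n^2 - 7*n + 12) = (n - 5)*(n - 4)*(n - 3)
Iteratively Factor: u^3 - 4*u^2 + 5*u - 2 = (u - 1)*(u^2 - 3*u + 2) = (u - 1)^2*(u - 2)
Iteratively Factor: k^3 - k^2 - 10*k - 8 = (k - 4)*(k^2 + 3*k + 2) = (k - 4)*(k + 2)*(k + 1)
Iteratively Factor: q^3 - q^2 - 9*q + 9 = (q - 1)*(q^2 - 9) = (q - 3)*(q - 1)*(q + 3)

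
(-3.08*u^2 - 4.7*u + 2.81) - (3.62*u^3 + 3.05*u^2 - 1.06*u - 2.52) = -3.62*u^3 - 6.13*u^2 - 3.64*u + 5.33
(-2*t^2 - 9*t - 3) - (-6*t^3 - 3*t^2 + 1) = 6*t^3 + t^2 - 9*t - 4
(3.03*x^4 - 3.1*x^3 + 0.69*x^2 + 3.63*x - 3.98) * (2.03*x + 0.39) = 6.1509*x^5 - 5.1113*x^4 + 0.1917*x^3 + 7.638*x^2 - 6.6637*x - 1.5522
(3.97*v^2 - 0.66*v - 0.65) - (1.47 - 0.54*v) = 3.97*v^2 - 0.12*v - 2.12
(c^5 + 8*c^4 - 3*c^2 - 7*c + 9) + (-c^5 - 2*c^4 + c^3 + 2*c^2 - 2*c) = 6*c^4 + c^3 - c^2 - 9*c + 9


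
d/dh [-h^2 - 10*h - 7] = -2*h - 10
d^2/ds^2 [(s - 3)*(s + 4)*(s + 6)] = 6*s + 14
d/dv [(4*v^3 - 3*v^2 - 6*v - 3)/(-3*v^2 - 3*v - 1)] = 3*(-4*v^4 - 8*v^3 - 7*v^2 - 4*v - 1)/(9*v^4 + 18*v^3 + 15*v^2 + 6*v + 1)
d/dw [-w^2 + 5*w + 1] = 5 - 2*w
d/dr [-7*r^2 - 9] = -14*r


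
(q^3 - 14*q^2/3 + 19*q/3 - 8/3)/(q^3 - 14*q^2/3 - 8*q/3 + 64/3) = (q^2 - 2*q + 1)/(q^2 - 2*q - 8)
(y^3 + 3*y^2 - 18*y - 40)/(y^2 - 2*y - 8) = y + 5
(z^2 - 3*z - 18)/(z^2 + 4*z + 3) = (z - 6)/(z + 1)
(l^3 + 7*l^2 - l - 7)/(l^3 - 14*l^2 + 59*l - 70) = (l^3 + 7*l^2 - l - 7)/(l^3 - 14*l^2 + 59*l - 70)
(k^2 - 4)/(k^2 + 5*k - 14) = (k + 2)/(k + 7)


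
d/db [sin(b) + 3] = cos(b)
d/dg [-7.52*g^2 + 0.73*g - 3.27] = 0.73 - 15.04*g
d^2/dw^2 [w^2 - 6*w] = 2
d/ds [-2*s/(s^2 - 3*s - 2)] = 2*(s^2 + 2)/(s^4 - 6*s^3 + 5*s^2 + 12*s + 4)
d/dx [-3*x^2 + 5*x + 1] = 5 - 6*x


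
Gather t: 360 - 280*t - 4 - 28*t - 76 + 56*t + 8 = 288 - 252*t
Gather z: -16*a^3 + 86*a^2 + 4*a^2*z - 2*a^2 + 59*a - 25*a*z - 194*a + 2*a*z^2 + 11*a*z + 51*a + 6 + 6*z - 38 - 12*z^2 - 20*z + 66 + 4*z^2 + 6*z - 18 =-16*a^3 + 84*a^2 - 84*a + z^2*(2*a - 8) + z*(4*a^2 - 14*a - 8) + 16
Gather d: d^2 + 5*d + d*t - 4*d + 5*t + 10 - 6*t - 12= d^2 + d*(t + 1) - t - 2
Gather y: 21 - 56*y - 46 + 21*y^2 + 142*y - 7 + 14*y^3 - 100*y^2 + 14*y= 14*y^3 - 79*y^2 + 100*y - 32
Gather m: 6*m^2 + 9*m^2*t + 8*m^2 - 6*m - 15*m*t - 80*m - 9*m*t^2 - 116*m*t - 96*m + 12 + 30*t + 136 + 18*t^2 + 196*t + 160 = m^2*(9*t + 14) + m*(-9*t^2 - 131*t - 182) + 18*t^2 + 226*t + 308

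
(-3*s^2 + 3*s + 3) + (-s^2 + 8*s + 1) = -4*s^2 + 11*s + 4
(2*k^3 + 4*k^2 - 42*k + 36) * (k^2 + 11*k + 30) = 2*k^5 + 26*k^4 + 62*k^3 - 306*k^2 - 864*k + 1080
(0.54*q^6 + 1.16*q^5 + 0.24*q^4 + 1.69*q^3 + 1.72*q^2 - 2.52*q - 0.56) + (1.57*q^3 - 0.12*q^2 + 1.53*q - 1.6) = 0.54*q^6 + 1.16*q^5 + 0.24*q^4 + 3.26*q^3 + 1.6*q^2 - 0.99*q - 2.16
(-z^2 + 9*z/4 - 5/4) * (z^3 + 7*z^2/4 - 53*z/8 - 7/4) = -z^5 + z^4/2 + 149*z^3/16 - 491*z^2/32 + 139*z/32 + 35/16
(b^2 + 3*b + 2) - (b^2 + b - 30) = 2*b + 32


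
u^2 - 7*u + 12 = (u - 4)*(u - 3)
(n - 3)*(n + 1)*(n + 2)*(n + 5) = n^4 + 5*n^3 - 7*n^2 - 41*n - 30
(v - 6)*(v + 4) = v^2 - 2*v - 24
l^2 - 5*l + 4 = (l - 4)*(l - 1)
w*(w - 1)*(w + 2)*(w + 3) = w^4 + 4*w^3 + w^2 - 6*w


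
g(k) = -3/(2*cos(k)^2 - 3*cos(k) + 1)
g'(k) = -3*(4*sin(k)*cos(k) - 3*sin(k))/(2*cos(k)^2 - 3*cos(k) + 1)^2 = 3*(3 - 4*cos(k))*sin(k)/(-3*cos(k) + cos(2*k) + 2)^2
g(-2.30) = -0.77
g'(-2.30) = -0.84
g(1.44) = -4.67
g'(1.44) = 17.84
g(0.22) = 130.77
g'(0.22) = -1124.07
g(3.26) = -0.50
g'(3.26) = -0.07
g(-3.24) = -0.50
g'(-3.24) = 0.06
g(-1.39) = -5.71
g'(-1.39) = -24.40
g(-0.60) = 26.40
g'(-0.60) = 39.52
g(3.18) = -0.50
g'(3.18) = -0.02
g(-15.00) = -0.68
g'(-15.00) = -0.60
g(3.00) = -0.51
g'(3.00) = 0.08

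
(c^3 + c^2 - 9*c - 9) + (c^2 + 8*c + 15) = c^3 + 2*c^2 - c + 6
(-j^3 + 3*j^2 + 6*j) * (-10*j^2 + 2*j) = 10*j^5 - 32*j^4 - 54*j^3 + 12*j^2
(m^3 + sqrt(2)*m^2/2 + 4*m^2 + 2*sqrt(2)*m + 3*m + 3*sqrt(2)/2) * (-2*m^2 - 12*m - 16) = -2*m^5 - 20*m^4 - sqrt(2)*m^4 - 70*m^3 - 10*sqrt(2)*m^3 - 100*m^2 - 35*sqrt(2)*m^2 - 50*sqrt(2)*m - 48*m - 24*sqrt(2)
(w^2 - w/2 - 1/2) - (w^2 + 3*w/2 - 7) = 13/2 - 2*w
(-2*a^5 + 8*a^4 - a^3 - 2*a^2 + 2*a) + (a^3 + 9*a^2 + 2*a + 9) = -2*a^5 + 8*a^4 + 7*a^2 + 4*a + 9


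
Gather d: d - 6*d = -5*d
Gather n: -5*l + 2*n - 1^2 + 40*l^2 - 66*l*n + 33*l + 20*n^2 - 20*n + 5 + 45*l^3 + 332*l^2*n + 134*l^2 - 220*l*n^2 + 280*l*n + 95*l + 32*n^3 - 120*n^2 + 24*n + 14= 45*l^3 + 174*l^2 + 123*l + 32*n^3 + n^2*(-220*l - 100) + n*(332*l^2 + 214*l + 6) + 18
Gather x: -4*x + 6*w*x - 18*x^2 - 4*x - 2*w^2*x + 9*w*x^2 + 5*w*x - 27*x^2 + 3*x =x^2*(9*w - 45) + x*(-2*w^2 + 11*w - 5)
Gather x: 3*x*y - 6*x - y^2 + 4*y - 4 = x*(3*y - 6) - y^2 + 4*y - 4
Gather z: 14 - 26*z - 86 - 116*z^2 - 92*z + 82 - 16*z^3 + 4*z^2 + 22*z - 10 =-16*z^3 - 112*z^2 - 96*z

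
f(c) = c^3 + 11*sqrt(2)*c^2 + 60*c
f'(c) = 3*c^2 + 22*sqrt(2)*c + 60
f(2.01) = 191.57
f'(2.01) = 134.66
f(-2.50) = -68.40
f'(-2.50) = 0.97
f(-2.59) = -68.42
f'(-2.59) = -0.46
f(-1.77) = -63.01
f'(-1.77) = 14.33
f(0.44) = 29.50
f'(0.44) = 74.27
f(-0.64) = -32.29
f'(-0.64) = 41.32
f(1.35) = 111.81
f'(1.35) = 107.47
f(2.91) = 330.97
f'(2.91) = 175.94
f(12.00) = 4688.11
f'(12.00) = 865.35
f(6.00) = 1136.03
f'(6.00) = 354.68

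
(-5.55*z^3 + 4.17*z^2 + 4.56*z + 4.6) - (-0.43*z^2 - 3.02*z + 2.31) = -5.55*z^3 + 4.6*z^2 + 7.58*z + 2.29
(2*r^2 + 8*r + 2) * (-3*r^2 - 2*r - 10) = -6*r^4 - 28*r^3 - 42*r^2 - 84*r - 20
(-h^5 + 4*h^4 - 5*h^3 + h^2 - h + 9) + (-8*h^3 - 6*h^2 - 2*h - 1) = -h^5 + 4*h^4 - 13*h^3 - 5*h^2 - 3*h + 8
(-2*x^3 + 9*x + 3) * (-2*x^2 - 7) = 4*x^5 - 4*x^3 - 6*x^2 - 63*x - 21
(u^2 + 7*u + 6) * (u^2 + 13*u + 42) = u^4 + 20*u^3 + 139*u^2 + 372*u + 252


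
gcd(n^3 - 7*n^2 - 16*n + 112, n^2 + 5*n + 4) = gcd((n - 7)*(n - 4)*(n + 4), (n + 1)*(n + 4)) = n + 4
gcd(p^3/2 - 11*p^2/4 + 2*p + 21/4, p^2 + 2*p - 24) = 1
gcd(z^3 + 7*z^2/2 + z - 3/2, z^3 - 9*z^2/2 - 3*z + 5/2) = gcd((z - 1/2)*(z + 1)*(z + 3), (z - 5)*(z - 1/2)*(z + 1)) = z^2 + z/2 - 1/2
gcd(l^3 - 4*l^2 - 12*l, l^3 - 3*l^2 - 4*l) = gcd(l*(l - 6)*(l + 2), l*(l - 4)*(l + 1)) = l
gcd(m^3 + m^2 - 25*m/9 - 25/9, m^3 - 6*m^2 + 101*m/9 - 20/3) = m - 5/3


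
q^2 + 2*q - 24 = (q - 4)*(q + 6)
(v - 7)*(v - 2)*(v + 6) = v^3 - 3*v^2 - 40*v + 84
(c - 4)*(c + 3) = c^2 - c - 12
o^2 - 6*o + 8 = (o - 4)*(o - 2)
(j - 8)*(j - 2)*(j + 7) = j^3 - 3*j^2 - 54*j + 112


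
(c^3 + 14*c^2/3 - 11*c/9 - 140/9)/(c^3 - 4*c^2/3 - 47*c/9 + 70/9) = (c + 4)/(c - 2)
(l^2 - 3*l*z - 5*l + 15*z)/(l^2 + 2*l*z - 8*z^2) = (l^2 - 3*l*z - 5*l + 15*z)/(l^2 + 2*l*z - 8*z^2)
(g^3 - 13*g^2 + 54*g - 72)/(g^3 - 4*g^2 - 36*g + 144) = (g - 3)/(g + 6)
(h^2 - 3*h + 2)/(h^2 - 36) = (h^2 - 3*h + 2)/(h^2 - 36)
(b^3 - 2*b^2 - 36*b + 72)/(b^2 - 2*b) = b - 36/b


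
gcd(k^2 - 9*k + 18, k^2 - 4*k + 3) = k - 3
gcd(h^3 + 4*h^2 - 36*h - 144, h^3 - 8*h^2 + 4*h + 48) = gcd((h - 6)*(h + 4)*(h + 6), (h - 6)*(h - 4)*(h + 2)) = h - 6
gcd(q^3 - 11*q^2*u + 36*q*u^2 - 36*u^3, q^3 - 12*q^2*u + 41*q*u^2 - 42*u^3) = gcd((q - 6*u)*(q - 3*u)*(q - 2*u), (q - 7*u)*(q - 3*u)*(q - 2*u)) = q^2 - 5*q*u + 6*u^2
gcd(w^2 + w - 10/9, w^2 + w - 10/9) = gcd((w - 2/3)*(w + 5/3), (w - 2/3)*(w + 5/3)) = w^2 + w - 10/9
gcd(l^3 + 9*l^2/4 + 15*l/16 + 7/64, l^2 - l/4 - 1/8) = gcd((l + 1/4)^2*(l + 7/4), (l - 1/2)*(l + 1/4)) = l + 1/4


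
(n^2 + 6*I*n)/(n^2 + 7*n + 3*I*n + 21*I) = n*(n + 6*I)/(n^2 + n*(7 + 3*I) + 21*I)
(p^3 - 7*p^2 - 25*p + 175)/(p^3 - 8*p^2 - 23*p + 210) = (p - 5)/(p - 6)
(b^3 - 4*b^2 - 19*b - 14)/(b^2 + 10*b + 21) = (b^3 - 4*b^2 - 19*b - 14)/(b^2 + 10*b + 21)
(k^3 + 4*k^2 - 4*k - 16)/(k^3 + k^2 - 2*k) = (k^2 + 2*k - 8)/(k*(k - 1))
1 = 1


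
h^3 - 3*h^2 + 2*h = h*(h - 2)*(h - 1)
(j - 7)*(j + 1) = j^2 - 6*j - 7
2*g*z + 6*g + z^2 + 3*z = (2*g + z)*(z + 3)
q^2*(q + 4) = q^3 + 4*q^2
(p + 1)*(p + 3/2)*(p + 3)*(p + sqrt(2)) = p^4 + sqrt(2)*p^3 + 11*p^3/2 + 11*sqrt(2)*p^2/2 + 9*p^2 + 9*p/2 + 9*sqrt(2)*p + 9*sqrt(2)/2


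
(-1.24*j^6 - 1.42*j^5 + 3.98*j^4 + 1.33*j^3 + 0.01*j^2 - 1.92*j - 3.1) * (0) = 0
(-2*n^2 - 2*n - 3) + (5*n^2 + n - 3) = 3*n^2 - n - 6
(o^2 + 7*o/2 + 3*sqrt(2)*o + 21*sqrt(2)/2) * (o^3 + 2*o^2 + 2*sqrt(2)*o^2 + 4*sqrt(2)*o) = o^5 + 11*o^4/2 + 5*sqrt(2)*o^4 + 19*o^3 + 55*sqrt(2)*o^3/2 + 35*sqrt(2)*o^2 + 66*o^2 + 84*o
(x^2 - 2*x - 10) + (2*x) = x^2 - 10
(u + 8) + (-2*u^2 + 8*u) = -2*u^2 + 9*u + 8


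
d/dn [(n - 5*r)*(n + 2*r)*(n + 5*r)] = 3*n^2 + 4*n*r - 25*r^2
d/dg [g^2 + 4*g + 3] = 2*g + 4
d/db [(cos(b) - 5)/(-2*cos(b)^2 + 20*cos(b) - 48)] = (sin(b)^2 + 10*cos(b) - 27)*sin(b)/(2*(cos(b)^2 - 10*cos(b) + 24)^2)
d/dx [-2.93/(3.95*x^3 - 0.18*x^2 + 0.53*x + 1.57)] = (34.7205*x^2 - 1.0548*x + 1.5529)/(3.95*x^3 - 0.18*x^2 + 0.53*x + 1.57)^2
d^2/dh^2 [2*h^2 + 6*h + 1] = 4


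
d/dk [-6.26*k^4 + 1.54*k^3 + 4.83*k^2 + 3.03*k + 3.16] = -25.04*k^3 + 4.62*k^2 + 9.66*k + 3.03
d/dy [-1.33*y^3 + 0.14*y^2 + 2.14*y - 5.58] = -3.99*y^2 + 0.28*y + 2.14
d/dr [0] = 0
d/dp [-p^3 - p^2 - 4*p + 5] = -3*p^2 - 2*p - 4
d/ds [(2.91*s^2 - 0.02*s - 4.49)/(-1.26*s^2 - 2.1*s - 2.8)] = (-6.1362*s^2 - 27.6108*s - 9.373)/(1.5876*s^4 + 5.292*s^3 + 11.466*s^2 + 11.76*s + 7.84)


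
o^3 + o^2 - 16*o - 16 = (o - 4)*(o + 1)*(o + 4)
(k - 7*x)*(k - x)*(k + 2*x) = k^3 - 6*k^2*x - 9*k*x^2 + 14*x^3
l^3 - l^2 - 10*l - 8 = (l - 4)*(l + 1)*(l + 2)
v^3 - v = v*(v - 1)*(v + 1)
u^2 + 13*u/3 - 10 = (u - 5/3)*(u + 6)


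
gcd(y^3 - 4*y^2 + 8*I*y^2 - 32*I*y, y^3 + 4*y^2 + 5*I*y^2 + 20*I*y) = y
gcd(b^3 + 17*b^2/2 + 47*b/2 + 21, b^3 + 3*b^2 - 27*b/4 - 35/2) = b^2 + 11*b/2 + 7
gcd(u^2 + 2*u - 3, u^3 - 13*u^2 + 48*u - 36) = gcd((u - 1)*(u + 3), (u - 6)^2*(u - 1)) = u - 1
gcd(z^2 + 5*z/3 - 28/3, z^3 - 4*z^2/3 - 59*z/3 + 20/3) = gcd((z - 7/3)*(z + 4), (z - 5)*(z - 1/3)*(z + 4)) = z + 4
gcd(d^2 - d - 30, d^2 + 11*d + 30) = d + 5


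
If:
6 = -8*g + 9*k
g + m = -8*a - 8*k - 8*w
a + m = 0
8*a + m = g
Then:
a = -36*w/287 - 24/287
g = -36*w/41 - 24/41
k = 6/41 - 32*w/41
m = 36*w/287 + 24/287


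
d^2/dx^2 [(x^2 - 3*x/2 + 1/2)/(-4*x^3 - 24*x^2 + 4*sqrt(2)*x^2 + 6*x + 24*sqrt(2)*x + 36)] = ((-(4*x - 3)*(-6*x^2 - 24*x + 4*sqrt(2)*x + 3 + 12*sqrt(2)) + 2*(3*x - sqrt(2) + 6)*(2*x^2 - 3*x + 1))*(-2*x^3 - 12*x^2 + 2*sqrt(2)*x^2 + 3*x + 12*sqrt(2)*x + 18) + (2*x^2 - 3*x + 1)*(-6*x^2 - 24*x + 4*sqrt(2)*x + 3 + 12*sqrt(2))^2 + 2*(-2*x^3 - 12*x^2 + 2*sqrt(2)*x^2 + 3*x + 12*sqrt(2)*x + 18)^2)/(2*(-2*x^3 - 12*x^2 + 2*sqrt(2)*x^2 + 3*x + 12*sqrt(2)*x + 18)^3)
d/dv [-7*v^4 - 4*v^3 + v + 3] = -28*v^3 - 12*v^2 + 1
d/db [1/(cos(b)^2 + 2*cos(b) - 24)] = 2*(cos(b) + 1)*sin(b)/(cos(b)^2 + 2*cos(b) - 24)^2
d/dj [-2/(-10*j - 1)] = -20/(10*j + 1)^2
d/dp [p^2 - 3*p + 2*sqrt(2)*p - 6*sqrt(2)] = 2*p - 3 + 2*sqrt(2)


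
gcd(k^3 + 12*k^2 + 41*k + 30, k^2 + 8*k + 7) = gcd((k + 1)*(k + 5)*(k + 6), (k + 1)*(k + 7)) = k + 1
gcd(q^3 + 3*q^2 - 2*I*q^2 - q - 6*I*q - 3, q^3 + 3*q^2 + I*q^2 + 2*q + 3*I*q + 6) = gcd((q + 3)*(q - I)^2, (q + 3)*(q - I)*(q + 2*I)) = q^2 + q*(3 - I) - 3*I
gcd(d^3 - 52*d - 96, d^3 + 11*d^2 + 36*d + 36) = d^2 + 8*d + 12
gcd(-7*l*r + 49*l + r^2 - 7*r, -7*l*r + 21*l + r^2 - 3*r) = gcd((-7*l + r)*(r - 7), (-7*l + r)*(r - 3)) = -7*l + r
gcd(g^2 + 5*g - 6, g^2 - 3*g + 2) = g - 1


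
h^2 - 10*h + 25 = (h - 5)^2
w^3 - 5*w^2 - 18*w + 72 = (w - 6)*(w - 3)*(w + 4)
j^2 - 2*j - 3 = (j - 3)*(j + 1)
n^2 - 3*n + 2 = (n - 2)*(n - 1)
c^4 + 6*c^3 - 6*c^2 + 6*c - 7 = (c - 1)*(c + 7)*(c - I)*(c + I)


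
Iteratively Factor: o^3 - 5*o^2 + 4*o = (o - 1)*(o^2 - 4*o) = (o - 4)*(o - 1)*(o)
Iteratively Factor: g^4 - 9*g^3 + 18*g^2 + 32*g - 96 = (g + 2)*(g^3 - 11*g^2 + 40*g - 48) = (g - 4)*(g + 2)*(g^2 - 7*g + 12) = (g - 4)^2*(g + 2)*(g - 3)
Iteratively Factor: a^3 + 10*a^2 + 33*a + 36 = (a + 4)*(a^2 + 6*a + 9) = (a + 3)*(a + 4)*(a + 3)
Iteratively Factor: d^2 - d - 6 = (d + 2)*(d - 3)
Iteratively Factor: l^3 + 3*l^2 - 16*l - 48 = (l + 3)*(l^2 - 16) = (l + 3)*(l + 4)*(l - 4)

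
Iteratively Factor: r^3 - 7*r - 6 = (r + 2)*(r^2 - 2*r - 3) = (r - 3)*(r + 2)*(r + 1)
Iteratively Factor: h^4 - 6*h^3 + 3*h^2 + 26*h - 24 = (h + 2)*(h^3 - 8*h^2 + 19*h - 12) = (h - 3)*(h + 2)*(h^2 - 5*h + 4) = (h - 4)*(h - 3)*(h + 2)*(h - 1)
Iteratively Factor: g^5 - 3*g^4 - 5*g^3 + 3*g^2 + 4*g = (g - 1)*(g^4 - 2*g^3 - 7*g^2 - 4*g) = g*(g - 1)*(g^3 - 2*g^2 - 7*g - 4) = g*(g - 1)*(g + 1)*(g^2 - 3*g - 4) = g*(g - 1)*(g + 1)^2*(g - 4)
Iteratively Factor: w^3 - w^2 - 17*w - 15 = (w - 5)*(w^2 + 4*w + 3) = (w - 5)*(w + 3)*(w + 1)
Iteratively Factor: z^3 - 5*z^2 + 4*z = (z - 4)*(z^2 - z) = (z - 4)*(z - 1)*(z)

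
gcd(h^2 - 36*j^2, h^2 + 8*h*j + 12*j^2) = h + 6*j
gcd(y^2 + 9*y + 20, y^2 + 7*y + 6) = 1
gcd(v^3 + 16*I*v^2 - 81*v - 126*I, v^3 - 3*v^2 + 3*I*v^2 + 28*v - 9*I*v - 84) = v + 7*I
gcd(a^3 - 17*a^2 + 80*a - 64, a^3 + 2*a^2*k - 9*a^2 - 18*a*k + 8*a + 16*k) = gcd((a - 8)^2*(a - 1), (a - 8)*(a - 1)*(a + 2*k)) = a^2 - 9*a + 8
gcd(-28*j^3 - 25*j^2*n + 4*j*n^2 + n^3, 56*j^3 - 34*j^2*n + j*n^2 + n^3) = 28*j^2 - 3*j*n - n^2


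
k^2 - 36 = (k - 6)*(k + 6)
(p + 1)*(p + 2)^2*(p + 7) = p^4 + 12*p^3 + 43*p^2 + 60*p + 28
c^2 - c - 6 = (c - 3)*(c + 2)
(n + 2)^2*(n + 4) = n^3 + 8*n^2 + 20*n + 16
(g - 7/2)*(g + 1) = g^2 - 5*g/2 - 7/2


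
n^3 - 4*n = n*(n - 2)*(n + 2)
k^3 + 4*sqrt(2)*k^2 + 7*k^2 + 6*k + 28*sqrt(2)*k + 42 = (k + 7)*(k + sqrt(2))*(k + 3*sqrt(2))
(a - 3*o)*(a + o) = a^2 - 2*a*o - 3*o^2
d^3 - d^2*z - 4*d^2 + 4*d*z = d*(d - 4)*(d - z)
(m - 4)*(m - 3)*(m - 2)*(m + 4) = m^4 - 5*m^3 - 10*m^2 + 80*m - 96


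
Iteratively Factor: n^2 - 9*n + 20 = (n - 5)*(n - 4)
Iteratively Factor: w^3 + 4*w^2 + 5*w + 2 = (w + 1)*(w^2 + 3*w + 2) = (w + 1)^2*(w + 2)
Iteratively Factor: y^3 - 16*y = (y - 4)*(y^2 + 4*y) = y*(y - 4)*(y + 4)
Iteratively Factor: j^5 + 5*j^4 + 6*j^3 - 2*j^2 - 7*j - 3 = (j + 3)*(j^4 + 2*j^3 - 2*j - 1) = (j + 1)*(j + 3)*(j^3 + j^2 - j - 1) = (j + 1)^2*(j + 3)*(j^2 - 1) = (j + 1)^3*(j + 3)*(j - 1)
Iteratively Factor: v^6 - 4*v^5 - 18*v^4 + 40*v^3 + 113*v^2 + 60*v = (v)*(v^5 - 4*v^4 - 18*v^3 + 40*v^2 + 113*v + 60) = v*(v - 5)*(v^4 + v^3 - 13*v^2 - 25*v - 12) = v*(v - 5)*(v + 1)*(v^3 - 13*v - 12) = v*(v - 5)*(v + 1)*(v + 3)*(v^2 - 3*v - 4) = v*(v - 5)*(v - 4)*(v + 1)*(v + 3)*(v + 1)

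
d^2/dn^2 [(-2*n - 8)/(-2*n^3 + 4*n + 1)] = 8*(-2*(n + 4)*(3*n^2 - 2)^2 + (-3*n^2 - 3*n*(n + 4) + 2)*(-2*n^3 + 4*n + 1))/(-2*n^3 + 4*n + 1)^3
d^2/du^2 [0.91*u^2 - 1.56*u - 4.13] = 1.82000000000000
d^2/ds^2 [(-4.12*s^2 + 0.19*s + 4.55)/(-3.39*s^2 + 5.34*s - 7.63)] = (144.798426*s^3 - 953.134434*s^2 + 523.687878*s + 440.11037)/(38.958219*s^6 - 184.103442*s^5 + 553.057821*s^4 - 981.010332*s^3 + 1244.787957*s^2 - 932.634738*s + 444.194947)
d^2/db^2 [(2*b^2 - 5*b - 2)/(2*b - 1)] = -32/(8*b^3 - 12*b^2 + 6*b - 1)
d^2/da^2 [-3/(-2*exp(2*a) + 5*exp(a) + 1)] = 3*((5 - 8*exp(a))*(-2*exp(2*a) + 5*exp(a) + 1) - 2*(4*exp(a) - 5)^2*exp(a))*exp(a)/(-2*exp(2*a) + 5*exp(a) + 1)^3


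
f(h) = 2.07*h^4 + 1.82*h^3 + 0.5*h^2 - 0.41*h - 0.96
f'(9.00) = 6486.97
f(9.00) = 14943.90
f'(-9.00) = -5603.27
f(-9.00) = 12297.72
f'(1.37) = 32.50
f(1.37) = 11.39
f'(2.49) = 163.76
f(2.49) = 108.79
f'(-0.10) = -0.46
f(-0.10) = -0.92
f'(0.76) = 7.14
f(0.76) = 0.51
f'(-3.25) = -230.23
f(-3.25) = 174.12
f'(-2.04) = -50.02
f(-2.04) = 22.36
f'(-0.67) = -1.12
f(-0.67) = -0.59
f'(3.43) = 401.38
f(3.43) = 363.47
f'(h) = 8.28*h^3 + 5.46*h^2 + 1.0*h - 0.41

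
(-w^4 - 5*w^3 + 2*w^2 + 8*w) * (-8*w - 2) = 8*w^5 + 42*w^4 - 6*w^3 - 68*w^2 - 16*w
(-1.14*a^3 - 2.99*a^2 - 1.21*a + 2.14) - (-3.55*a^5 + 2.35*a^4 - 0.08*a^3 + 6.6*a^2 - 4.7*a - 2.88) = 3.55*a^5 - 2.35*a^4 - 1.06*a^3 - 9.59*a^2 + 3.49*a + 5.02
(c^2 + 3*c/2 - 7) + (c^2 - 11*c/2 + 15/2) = 2*c^2 - 4*c + 1/2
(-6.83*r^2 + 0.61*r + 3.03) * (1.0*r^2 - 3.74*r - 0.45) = -6.83*r^4 + 26.1542*r^3 + 3.8221*r^2 - 11.6067*r - 1.3635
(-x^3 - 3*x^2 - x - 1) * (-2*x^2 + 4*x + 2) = 2*x^5 + 2*x^4 - 12*x^3 - 8*x^2 - 6*x - 2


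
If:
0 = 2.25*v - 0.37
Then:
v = 0.16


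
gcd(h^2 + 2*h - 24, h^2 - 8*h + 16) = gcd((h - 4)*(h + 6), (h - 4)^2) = h - 4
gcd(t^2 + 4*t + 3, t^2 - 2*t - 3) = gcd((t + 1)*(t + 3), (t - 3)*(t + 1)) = t + 1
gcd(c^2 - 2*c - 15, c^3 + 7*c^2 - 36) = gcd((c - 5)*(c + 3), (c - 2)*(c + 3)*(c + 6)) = c + 3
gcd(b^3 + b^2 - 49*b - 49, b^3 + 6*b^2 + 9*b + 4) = b + 1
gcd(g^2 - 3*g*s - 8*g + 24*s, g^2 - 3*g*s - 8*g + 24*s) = -g^2 + 3*g*s + 8*g - 24*s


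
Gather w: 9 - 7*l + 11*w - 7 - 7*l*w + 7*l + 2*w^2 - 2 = 2*w^2 + w*(11 - 7*l)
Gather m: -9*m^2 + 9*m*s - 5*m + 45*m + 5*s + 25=-9*m^2 + m*(9*s + 40) + 5*s + 25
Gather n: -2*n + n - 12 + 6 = -n - 6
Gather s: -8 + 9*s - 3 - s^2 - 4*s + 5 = -s^2 + 5*s - 6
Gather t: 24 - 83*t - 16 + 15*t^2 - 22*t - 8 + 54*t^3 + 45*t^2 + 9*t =54*t^3 + 60*t^2 - 96*t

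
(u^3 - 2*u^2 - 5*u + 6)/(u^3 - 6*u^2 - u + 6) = (u^2 - u - 6)/(u^2 - 5*u - 6)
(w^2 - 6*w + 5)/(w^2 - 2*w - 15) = (w - 1)/(w + 3)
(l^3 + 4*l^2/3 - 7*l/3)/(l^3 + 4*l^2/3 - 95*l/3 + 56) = l*(3*l^2 + 4*l - 7)/(3*l^3 + 4*l^2 - 95*l + 168)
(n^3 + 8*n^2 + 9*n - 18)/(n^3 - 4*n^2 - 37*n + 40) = (n^2 + 9*n + 18)/(n^2 - 3*n - 40)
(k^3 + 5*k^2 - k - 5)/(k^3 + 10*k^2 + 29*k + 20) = (k - 1)/(k + 4)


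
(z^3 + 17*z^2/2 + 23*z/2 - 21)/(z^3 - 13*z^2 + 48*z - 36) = (z^2 + 19*z/2 + 21)/(z^2 - 12*z + 36)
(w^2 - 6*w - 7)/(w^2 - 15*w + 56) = (w + 1)/(w - 8)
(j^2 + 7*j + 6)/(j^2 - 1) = (j + 6)/(j - 1)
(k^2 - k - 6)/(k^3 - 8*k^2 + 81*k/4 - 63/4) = 4*(k + 2)/(4*k^2 - 20*k + 21)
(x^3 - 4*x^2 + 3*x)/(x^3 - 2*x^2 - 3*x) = (x - 1)/(x + 1)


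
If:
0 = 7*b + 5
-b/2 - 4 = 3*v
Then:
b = -5/7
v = -17/14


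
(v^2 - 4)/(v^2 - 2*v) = (v + 2)/v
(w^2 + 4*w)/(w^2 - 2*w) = (w + 4)/(w - 2)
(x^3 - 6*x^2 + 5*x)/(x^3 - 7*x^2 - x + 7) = x*(x - 5)/(x^2 - 6*x - 7)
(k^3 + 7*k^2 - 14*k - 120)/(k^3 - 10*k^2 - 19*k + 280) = (k^2 + 2*k - 24)/(k^2 - 15*k + 56)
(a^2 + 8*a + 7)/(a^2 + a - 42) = (a + 1)/(a - 6)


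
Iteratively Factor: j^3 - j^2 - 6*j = (j + 2)*(j^2 - 3*j) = (j - 3)*(j + 2)*(j)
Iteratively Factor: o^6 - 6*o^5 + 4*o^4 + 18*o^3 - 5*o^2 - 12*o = (o - 1)*(o^5 - 5*o^4 - o^3 + 17*o^2 + 12*o) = (o - 4)*(o - 1)*(o^4 - o^3 - 5*o^2 - 3*o) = (o - 4)*(o - 1)*(o + 1)*(o^3 - 2*o^2 - 3*o) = o*(o - 4)*(o - 1)*(o + 1)*(o^2 - 2*o - 3) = o*(o - 4)*(o - 1)*(o + 1)^2*(o - 3)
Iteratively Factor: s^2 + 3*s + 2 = (s + 1)*(s + 2)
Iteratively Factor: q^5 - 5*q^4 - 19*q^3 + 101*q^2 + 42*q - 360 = (q - 5)*(q^4 - 19*q^2 + 6*q + 72) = (q - 5)*(q - 3)*(q^3 + 3*q^2 - 10*q - 24) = (q - 5)*(q - 3)*(q + 2)*(q^2 + q - 12) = (q - 5)*(q - 3)^2*(q + 2)*(q + 4)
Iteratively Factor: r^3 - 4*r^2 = (r)*(r^2 - 4*r) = r*(r - 4)*(r)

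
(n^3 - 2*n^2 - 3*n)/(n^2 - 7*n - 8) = n*(n - 3)/(n - 8)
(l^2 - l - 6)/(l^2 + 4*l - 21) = (l + 2)/(l + 7)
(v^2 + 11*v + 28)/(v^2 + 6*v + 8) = (v + 7)/(v + 2)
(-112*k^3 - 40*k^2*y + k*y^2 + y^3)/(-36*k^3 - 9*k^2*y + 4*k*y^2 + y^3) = (-28*k^2 - 3*k*y + y^2)/(-9*k^2 + y^2)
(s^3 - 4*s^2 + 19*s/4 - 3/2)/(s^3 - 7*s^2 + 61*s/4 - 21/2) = (2*s - 1)/(2*s - 7)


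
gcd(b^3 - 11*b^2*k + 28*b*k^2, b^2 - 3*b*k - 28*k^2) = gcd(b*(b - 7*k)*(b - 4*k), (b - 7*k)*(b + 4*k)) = b - 7*k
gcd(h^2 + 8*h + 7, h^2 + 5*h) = 1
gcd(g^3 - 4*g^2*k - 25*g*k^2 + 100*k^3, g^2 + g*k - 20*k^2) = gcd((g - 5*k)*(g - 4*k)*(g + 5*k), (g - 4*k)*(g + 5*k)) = g^2 + g*k - 20*k^2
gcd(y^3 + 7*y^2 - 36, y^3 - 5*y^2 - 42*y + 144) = y + 6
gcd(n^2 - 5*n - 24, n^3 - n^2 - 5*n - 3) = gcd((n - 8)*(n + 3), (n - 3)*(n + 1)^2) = 1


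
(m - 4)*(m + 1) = m^2 - 3*m - 4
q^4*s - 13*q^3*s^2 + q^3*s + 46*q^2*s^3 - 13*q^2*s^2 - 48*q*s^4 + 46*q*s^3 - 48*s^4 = (q - 8*s)*(q - 3*s)*(q - 2*s)*(q*s + s)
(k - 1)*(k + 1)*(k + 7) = k^3 + 7*k^2 - k - 7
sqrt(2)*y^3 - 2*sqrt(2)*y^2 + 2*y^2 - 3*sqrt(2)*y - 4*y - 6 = (y - 3)*(y + sqrt(2))*(sqrt(2)*y + sqrt(2))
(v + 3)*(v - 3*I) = v^2 + 3*v - 3*I*v - 9*I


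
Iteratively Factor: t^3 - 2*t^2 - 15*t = (t)*(t^2 - 2*t - 15) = t*(t - 5)*(t + 3)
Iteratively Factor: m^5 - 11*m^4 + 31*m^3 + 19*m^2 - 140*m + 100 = (m + 2)*(m^4 - 13*m^3 + 57*m^2 - 95*m + 50) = (m - 5)*(m + 2)*(m^3 - 8*m^2 + 17*m - 10) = (m - 5)*(m - 2)*(m + 2)*(m^2 - 6*m + 5) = (m - 5)^2*(m - 2)*(m + 2)*(m - 1)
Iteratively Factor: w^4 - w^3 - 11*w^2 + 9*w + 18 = (w + 3)*(w^3 - 4*w^2 + w + 6) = (w + 1)*(w + 3)*(w^2 - 5*w + 6) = (w - 3)*(w + 1)*(w + 3)*(w - 2)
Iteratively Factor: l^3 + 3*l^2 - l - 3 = (l + 3)*(l^2 - 1) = (l + 1)*(l + 3)*(l - 1)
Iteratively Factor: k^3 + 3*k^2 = (k)*(k^2 + 3*k) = k*(k + 3)*(k)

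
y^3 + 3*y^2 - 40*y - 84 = (y - 6)*(y + 2)*(y + 7)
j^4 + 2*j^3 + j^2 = j^2*(j + 1)^2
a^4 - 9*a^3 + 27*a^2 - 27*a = a*(a - 3)^3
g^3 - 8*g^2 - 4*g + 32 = (g - 8)*(g - 2)*(g + 2)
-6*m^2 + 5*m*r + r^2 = (-m + r)*(6*m + r)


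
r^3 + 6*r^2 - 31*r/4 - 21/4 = (r - 3/2)*(r + 1/2)*(r + 7)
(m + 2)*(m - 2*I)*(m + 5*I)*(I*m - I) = I*m^4 - 3*m^3 + I*m^3 - 3*m^2 + 8*I*m^2 + 6*m + 10*I*m - 20*I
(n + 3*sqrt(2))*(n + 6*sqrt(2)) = n^2 + 9*sqrt(2)*n + 36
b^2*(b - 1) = b^3 - b^2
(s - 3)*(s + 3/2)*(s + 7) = s^3 + 11*s^2/2 - 15*s - 63/2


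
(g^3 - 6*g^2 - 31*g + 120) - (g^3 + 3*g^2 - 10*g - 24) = -9*g^2 - 21*g + 144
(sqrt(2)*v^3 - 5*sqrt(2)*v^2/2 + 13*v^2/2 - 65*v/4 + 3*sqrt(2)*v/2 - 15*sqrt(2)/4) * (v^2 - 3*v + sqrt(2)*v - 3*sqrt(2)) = sqrt(2)*v^5 - 11*sqrt(2)*v^4/2 + 17*v^4/2 - 187*v^3/4 + 31*sqrt(2)*v^3/2 - 44*sqrt(2)*v^2 + 267*v^2/4 - 33*v/2 + 60*sqrt(2)*v + 45/2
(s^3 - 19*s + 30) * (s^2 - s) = s^5 - s^4 - 19*s^3 + 49*s^2 - 30*s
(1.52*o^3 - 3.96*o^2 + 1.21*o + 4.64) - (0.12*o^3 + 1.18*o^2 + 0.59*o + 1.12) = 1.4*o^3 - 5.14*o^2 + 0.62*o + 3.52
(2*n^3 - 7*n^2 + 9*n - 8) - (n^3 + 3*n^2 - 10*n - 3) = n^3 - 10*n^2 + 19*n - 5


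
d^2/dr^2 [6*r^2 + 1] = 12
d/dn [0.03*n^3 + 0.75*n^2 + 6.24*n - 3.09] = 0.09*n^2 + 1.5*n + 6.24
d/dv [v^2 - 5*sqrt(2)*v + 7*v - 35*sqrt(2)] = 2*v - 5*sqrt(2) + 7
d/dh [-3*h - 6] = -3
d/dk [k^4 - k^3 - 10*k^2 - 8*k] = 4*k^3 - 3*k^2 - 20*k - 8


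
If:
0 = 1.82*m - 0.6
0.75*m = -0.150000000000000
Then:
No Solution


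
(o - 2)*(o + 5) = o^2 + 3*o - 10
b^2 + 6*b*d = b*(b + 6*d)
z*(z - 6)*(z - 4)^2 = z^4 - 14*z^3 + 64*z^2 - 96*z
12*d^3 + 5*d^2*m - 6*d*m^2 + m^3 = (-4*d + m)*(-3*d + m)*(d + m)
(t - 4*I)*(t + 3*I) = t^2 - I*t + 12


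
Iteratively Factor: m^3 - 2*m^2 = (m)*(m^2 - 2*m) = m^2*(m - 2)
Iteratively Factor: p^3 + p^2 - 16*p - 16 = (p - 4)*(p^2 + 5*p + 4) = (p - 4)*(p + 4)*(p + 1)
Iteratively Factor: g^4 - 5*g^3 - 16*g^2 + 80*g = (g + 4)*(g^3 - 9*g^2 + 20*g) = g*(g + 4)*(g^2 - 9*g + 20) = g*(g - 5)*(g + 4)*(g - 4)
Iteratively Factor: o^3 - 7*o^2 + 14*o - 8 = (o - 1)*(o^2 - 6*o + 8) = (o - 4)*(o - 1)*(o - 2)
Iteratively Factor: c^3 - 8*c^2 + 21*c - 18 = (c - 3)*(c^2 - 5*c + 6) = (c - 3)^2*(c - 2)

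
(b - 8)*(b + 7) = b^2 - b - 56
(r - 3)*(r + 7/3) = r^2 - 2*r/3 - 7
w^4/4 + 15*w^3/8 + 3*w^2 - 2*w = w*(w/4 + 1)*(w - 1/2)*(w + 4)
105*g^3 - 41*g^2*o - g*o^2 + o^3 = (-5*g + o)*(-3*g + o)*(7*g + o)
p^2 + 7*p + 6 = (p + 1)*(p + 6)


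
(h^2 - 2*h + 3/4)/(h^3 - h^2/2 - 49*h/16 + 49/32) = 8*(2*h - 3)/(16*h^2 - 49)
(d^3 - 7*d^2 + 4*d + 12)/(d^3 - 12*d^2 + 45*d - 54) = (d^2 - d - 2)/(d^2 - 6*d + 9)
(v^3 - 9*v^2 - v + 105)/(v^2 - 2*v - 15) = v - 7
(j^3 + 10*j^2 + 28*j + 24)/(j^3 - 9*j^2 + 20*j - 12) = (j^3 + 10*j^2 + 28*j + 24)/(j^3 - 9*j^2 + 20*j - 12)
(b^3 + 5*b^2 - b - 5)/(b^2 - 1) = b + 5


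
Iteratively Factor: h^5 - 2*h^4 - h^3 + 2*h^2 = (h + 1)*(h^4 - 3*h^3 + 2*h^2) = (h - 1)*(h + 1)*(h^3 - 2*h^2) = (h - 2)*(h - 1)*(h + 1)*(h^2) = h*(h - 2)*(h - 1)*(h + 1)*(h)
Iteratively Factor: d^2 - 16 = (d + 4)*(d - 4)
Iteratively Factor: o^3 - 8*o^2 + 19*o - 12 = (o - 1)*(o^2 - 7*o + 12) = (o - 3)*(o - 1)*(o - 4)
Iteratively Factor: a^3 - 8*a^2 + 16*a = (a - 4)*(a^2 - 4*a) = a*(a - 4)*(a - 4)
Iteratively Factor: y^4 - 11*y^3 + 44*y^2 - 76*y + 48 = (y - 4)*(y^3 - 7*y^2 + 16*y - 12) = (y - 4)*(y - 2)*(y^2 - 5*y + 6) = (y - 4)*(y - 2)^2*(y - 3)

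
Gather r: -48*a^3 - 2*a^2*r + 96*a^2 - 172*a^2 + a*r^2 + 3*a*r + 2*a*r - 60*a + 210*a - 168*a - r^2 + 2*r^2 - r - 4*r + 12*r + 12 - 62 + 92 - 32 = -48*a^3 - 76*a^2 - 18*a + r^2*(a + 1) + r*(-2*a^2 + 5*a + 7) + 10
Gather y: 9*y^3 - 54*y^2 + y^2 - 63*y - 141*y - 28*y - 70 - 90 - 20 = 9*y^3 - 53*y^2 - 232*y - 180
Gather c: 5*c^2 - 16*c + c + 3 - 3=5*c^2 - 15*c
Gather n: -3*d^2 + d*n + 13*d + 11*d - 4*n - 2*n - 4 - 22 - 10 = -3*d^2 + 24*d + n*(d - 6) - 36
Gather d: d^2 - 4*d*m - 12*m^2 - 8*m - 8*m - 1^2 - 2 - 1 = d^2 - 4*d*m - 12*m^2 - 16*m - 4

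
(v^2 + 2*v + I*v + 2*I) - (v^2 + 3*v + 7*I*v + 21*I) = -v - 6*I*v - 19*I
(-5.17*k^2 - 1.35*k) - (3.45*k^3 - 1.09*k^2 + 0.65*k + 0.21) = -3.45*k^3 - 4.08*k^2 - 2.0*k - 0.21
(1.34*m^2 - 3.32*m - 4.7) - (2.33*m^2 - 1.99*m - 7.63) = -0.99*m^2 - 1.33*m + 2.93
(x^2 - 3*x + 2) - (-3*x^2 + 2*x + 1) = 4*x^2 - 5*x + 1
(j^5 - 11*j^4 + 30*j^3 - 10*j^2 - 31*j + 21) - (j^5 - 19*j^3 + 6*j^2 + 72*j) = -11*j^4 + 49*j^3 - 16*j^2 - 103*j + 21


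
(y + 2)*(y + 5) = y^2 + 7*y + 10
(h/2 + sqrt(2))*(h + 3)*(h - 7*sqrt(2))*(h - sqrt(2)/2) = h^4/2 - 11*sqrt(2)*h^3/4 + 3*h^3/2 - 33*sqrt(2)*h^2/4 - 23*h^2/2 - 69*h/2 + 7*sqrt(2)*h + 21*sqrt(2)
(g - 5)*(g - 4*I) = g^2 - 5*g - 4*I*g + 20*I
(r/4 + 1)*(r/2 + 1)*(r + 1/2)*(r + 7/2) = r^4/8 + 5*r^3/4 + 135*r^2/32 + 85*r/16 + 7/4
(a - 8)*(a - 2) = a^2 - 10*a + 16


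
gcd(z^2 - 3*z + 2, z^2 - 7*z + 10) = z - 2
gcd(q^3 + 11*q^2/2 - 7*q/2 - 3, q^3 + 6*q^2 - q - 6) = q^2 + 5*q - 6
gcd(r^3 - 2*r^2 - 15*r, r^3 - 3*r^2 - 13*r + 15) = r^2 - 2*r - 15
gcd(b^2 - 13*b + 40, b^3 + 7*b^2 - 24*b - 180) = b - 5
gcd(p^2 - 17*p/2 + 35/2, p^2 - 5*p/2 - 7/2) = p - 7/2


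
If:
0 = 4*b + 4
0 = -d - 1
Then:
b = -1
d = -1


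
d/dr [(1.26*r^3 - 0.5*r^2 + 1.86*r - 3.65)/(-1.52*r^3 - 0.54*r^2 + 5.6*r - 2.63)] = (-1.4404*r^4 + 19.7664*r^3 - 28.381*r^2 - 1.312*r + 15.5482)/(2.3104*r^6 + 1.6416*r^5 - 16.7324*r^4 + 1.9472*r^3 + 34.2004*r^2 - 29.456*r + 6.9169)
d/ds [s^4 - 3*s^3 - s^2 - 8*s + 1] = 4*s^3 - 9*s^2 - 2*s - 8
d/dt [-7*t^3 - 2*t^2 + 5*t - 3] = -21*t^2 - 4*t + 5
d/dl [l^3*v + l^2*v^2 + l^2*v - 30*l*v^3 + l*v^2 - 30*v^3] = v*(3*l^2 + 2*l*v + 2*l - 30*v^2 + v)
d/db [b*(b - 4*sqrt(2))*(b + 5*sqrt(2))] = 3*b^2 + 2*sqrt(2)*b - 40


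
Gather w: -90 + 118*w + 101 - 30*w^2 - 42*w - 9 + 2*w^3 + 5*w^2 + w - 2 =2*w^3 - 25*w^2 + 77*w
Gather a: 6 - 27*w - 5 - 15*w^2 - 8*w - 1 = -15*w^2 - 35*w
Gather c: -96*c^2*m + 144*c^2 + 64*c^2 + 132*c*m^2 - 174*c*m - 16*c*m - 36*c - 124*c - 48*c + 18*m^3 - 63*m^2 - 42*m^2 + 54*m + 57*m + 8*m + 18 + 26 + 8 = c^2*(208 - 96*m) + c*(132*m^2 - 190*m - 208) + 18*m^3 - 105*m^2 + 119*m + 52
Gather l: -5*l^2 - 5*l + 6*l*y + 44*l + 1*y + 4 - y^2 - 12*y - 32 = -5*l^2 + l*(6*y + 39) - y^2 - 11*y - 28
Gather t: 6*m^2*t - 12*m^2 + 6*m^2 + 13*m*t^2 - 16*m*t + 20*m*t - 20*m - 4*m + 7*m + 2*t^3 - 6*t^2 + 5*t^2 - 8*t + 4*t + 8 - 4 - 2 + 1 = -6*m^2 - 17*m + 2*t^3 + t^2*(13*m - 1) + t*(6*m^2 + 4*m - 4) + 3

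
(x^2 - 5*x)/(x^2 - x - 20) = x/(x + 4)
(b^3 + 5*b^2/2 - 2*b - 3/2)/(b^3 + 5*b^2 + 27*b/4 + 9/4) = 2*(b - 1)/(2*b + 3)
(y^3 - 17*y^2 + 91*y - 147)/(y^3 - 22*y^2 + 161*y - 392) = (y - 3)/(y - 8)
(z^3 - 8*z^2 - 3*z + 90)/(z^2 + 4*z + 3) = (z^2 - 11*z + 30)/(z + 1)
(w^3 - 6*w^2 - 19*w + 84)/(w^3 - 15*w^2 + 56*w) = (w^2 + w - 12)/(w*(w - 8))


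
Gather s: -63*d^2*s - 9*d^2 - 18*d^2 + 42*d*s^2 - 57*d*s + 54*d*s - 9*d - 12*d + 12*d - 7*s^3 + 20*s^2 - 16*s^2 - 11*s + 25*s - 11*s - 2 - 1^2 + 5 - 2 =-27*d^2 - 9*d - 7*s^3 + s^2*(42*d + 4) + s*(-63*d^2 - 3*d + 3)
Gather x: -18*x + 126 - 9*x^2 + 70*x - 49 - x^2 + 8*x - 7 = -10*x^2 + 60*x + 70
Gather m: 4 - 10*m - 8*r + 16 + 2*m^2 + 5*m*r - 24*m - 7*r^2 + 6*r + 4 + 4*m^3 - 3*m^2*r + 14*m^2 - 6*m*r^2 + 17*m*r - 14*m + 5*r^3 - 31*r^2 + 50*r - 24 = 4*m^3 + m^2*(16 - 3*r) + m*(-6*r^2 + 22*r - 48) + 5*r^3 - 38*r^2 + 48*r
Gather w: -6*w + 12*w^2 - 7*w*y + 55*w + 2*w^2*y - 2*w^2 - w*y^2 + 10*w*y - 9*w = w^2*(2*y + 10) + w*(-y^2 + 3*y + 40)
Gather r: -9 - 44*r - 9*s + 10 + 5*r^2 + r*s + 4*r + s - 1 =5*r^2 + r*(s - 40) - 8*s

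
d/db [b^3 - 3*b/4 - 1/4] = 3*b^2 - 3/4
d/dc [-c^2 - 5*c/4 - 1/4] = -2*c - 5/4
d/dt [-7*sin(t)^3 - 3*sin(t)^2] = -3*(7*sin(t) + 2)*sin(t)*cos(t)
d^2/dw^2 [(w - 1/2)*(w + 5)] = 2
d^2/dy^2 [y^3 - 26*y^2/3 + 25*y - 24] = 6*y - 52/3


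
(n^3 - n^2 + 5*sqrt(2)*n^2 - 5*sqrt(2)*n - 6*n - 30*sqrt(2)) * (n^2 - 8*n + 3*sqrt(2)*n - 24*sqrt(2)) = n^5 - 9*n^4 + 8*sqrt(2)*n^4 - 72*sqrt(2)*n^3 + 32*n^3 - 222*n^2 + 16*sqrt(2)*n^2 + 60*n + 384*sqrt(2)*n + 1440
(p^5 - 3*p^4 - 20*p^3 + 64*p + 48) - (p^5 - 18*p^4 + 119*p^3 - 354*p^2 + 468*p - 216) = 15*p^4 - 139*p^3 + 354*p^2 - 404*p + 264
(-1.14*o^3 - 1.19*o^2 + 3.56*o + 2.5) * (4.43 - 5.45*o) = 6.213*o^4 + 1.4353*o^3 - 24.6737*o^2 + 2.1458*o + 11.075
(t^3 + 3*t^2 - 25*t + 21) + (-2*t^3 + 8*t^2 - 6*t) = -t^3 + 11*t^2 - 31*t + 21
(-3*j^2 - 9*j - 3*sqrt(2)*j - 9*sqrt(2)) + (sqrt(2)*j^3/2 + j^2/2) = sqrt(2)*j^3/2 - 5*j^2/2 - 9*j - 3*sqrt(2)*j - 9*sqrt(2)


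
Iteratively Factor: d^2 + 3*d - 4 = (d - 1)*(d + 4)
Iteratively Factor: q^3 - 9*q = (q)*(q^2 - 9) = q*(q + 3)*(q - 3)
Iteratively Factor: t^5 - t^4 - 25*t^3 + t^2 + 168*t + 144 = (t - 4)*(t^4 + 3*t^3 - 13*t^2 - 51*t - 36) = (t - 4)^2*(t^3 + 7*t^2 + 15*t + 9) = (t - 4)^2*(t + 3)*(t^2 + 4*t + 3) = (t - 4)^2*(t + 3)^2*(t + 1)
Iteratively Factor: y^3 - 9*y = (y - 3)*(y^2 + 3*y) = (y - 3)*(y + 3)*(y)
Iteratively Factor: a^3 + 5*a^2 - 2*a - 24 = (a + 4)*(a^2 + a - 6) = (a + 3)*(a + 4)*(a - 2)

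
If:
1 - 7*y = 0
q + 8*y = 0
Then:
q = -8/7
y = 1/7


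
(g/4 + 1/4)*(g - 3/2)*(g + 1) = g^3/4 + g^2/8 - g/2 - 3/8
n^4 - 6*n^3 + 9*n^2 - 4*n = n*(n - 4)*(n - 1)^2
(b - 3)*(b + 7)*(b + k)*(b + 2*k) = b^4 + 3*b^3*k + 4*b^3 + 2*b^2*k^2 + 12*b^2*k - 21*b^2 + 8*b*k^2 - 63*b*k - 42*k^2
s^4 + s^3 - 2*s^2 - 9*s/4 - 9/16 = (s - 3/2)*(s + 1/2)^2*(s + 3/2)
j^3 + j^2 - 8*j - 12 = (j - 3)*(j + 2)^2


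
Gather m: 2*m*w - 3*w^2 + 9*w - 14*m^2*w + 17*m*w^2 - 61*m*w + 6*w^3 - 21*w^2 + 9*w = -14*m^2*w + m*(17*w^2 - 59*w) + 6*w^3 - 24*w^2 + 18*w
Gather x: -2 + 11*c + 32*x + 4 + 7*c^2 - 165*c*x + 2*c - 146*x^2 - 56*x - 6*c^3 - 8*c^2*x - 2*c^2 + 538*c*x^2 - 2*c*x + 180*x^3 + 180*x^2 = -6*c^3 + 5*c^2 + 13*c + 180*x^3 + x^2*(538*c + 34) + x*(-8*c^2 - 167*c - 24) + 2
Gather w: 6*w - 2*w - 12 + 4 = 4*w - 8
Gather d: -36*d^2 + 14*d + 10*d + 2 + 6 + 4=-36*d^2 + 24*d + 12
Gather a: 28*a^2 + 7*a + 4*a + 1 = 28*a^2 + 11*a + 1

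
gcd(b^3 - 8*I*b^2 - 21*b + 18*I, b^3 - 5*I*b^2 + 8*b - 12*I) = 1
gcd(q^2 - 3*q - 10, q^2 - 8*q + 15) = q - 5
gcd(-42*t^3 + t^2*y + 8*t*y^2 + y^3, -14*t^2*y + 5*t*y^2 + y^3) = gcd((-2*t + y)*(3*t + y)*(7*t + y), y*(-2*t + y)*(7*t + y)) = -14*t^2 + 5*t*y + y^2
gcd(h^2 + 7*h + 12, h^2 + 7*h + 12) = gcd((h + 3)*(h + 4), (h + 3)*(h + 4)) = h^2 + 7*h + 12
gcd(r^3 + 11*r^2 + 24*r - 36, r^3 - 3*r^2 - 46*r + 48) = r^2 + 5*r - 6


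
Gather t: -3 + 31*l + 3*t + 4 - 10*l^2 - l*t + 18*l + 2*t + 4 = -10*l^2 + 49*l + t*(5 - l) + 5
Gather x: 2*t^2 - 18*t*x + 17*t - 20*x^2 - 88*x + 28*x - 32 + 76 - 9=2*t^2 + 17*t - 20*x^2 + x*(-18*t - 60) + 35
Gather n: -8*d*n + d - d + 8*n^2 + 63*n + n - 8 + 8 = 8*n^2 + n*(64 - 8*d)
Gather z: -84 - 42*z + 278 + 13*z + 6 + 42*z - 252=13*z - 52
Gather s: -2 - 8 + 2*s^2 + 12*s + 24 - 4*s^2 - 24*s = -2*s^2 - 12*s + 14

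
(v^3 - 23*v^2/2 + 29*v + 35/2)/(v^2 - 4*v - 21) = (2*v^2 - 9*v - 5)/(2*(v + 3))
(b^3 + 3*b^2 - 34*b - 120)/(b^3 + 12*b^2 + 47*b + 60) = (b - 6)/(b + 3)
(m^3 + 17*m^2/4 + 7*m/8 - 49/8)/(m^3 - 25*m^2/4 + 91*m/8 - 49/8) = (8*m^2 + 42*m + 49)/(8*m^2 - 42*m + 49)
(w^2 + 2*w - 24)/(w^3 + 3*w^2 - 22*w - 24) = 1/(w + 1)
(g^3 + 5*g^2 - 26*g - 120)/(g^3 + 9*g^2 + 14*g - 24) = (g - 5)/(g - 1)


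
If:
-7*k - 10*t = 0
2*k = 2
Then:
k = 1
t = -7/10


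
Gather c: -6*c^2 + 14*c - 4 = -6*c^2 + 14*c - 4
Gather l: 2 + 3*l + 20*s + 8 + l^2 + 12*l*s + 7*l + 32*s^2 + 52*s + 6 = l^2 + l*(12*s + 10) + 32*s^2 + 72*s + 16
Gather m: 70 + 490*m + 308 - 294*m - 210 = 196*m + 168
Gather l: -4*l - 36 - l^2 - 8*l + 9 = -l^2 - 12*l - 27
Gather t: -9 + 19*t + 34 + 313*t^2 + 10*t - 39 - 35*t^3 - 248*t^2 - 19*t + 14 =-35*t^3 + 65*t^2 + 10*t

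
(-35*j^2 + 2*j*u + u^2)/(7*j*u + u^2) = (-5*j + u)/u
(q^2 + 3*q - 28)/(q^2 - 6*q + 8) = (q + 7)/(q - 2)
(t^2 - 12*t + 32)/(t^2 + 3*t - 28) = (t - 8)/(t + 7)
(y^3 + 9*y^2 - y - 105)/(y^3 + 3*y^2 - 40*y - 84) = (y^2 + 2*y - 15)/(y^2 - 4*y - 12)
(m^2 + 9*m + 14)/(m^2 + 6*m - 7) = (m + 2)/(m - 1)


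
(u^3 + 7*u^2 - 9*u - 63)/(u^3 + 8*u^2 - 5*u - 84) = (u + 3)/(u + 4)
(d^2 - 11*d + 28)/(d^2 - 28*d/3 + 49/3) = 3*(d - 4)/(3*d - 7)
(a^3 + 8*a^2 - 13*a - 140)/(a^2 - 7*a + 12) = (a^2 + 12*a + 35)/(a - 3)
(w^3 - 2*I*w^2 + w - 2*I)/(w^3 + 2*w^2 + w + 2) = (w - 2*I)/(w + 2)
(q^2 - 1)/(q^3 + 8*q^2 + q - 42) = (q^2 - 1)/(q^3 + 8*q^2 + q - 42)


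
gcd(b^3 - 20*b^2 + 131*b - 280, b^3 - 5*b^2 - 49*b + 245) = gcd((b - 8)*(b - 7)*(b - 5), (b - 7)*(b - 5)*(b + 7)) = b^2 - 12*b + 35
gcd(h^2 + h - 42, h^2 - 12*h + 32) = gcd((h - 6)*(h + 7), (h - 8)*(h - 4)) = 1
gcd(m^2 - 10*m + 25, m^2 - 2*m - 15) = m - 5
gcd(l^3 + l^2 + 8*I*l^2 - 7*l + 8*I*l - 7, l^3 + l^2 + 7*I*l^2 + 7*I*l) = l^2 + l*(1 + 7*I) + 7*I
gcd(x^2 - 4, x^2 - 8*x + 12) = x - 2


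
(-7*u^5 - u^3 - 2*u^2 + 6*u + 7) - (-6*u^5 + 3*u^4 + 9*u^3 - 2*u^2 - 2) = -u^5 - 3*u^4 - 10*u^3 + 6*u + 9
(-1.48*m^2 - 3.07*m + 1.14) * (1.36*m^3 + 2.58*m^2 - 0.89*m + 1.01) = -2.0128*m^5 - 7.9936*m^4 - 5.053*m^3 + 4.1787*m^2 - 4.1153*m + 1.1514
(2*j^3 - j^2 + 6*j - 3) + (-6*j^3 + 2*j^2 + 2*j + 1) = -4*j^3 + j^2 + 8*j - 2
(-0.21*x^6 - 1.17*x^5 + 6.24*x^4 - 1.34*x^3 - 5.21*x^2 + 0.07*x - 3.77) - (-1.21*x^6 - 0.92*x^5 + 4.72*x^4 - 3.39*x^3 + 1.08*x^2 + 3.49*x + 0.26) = 1.0*x^6 - 0.25*x^5 + 1.52*x^4 + 2.05*x^3 - 6.29*x^2 - 3.42*x - 4.03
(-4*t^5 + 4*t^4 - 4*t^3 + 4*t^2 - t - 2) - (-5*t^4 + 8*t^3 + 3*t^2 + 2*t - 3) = -4*t^5 + 9*t^4 - 12*t^3 + t^2 - 3*t + 1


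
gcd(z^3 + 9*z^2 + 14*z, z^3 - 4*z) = z^2 + 2*z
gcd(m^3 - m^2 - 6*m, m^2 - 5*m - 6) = 1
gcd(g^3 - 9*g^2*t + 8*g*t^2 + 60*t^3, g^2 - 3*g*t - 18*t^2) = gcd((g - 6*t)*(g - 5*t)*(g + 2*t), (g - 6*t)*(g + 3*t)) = -g + 6*t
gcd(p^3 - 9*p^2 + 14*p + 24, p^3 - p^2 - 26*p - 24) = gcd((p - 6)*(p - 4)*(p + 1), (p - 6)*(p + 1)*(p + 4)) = p^2 - 5*p - 6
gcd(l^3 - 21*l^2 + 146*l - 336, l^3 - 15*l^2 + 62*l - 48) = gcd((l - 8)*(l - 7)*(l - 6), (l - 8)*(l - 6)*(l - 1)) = l^2 - 14*l + 48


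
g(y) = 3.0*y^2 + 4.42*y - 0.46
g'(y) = 6.0*y + 4.42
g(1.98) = 20.05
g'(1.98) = 16.30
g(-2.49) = 7.13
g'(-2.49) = -10.52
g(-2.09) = 3.41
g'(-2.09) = -8.12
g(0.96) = 6.55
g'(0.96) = 10.18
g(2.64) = 32.12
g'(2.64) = 20.26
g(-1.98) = 2.55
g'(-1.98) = -7.46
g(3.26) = 45.83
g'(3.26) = 23.98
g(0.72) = 4.28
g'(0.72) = 8.74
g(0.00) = -0.46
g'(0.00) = 4.42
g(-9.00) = 202.76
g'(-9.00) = -49.58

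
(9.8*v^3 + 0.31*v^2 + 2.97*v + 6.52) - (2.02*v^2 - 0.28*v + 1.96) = 9.8*v^3 - 1.71*v^2 + 3.25*v + 4.56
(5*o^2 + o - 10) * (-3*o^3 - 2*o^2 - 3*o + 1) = -15*o^5 - 13*o^4 + 13*o^3 + 22*o^2 + 31*o - 10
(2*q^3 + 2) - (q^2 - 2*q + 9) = 2*q^3 - q^2 + 2*q - 7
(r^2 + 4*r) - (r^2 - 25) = 4*r + 25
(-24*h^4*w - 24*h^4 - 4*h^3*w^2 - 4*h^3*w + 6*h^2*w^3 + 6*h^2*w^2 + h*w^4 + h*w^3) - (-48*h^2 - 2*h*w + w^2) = -24*h^4*w - 24*h^4 - 4*h^3*w^2 - 4*h^3*w + 6*h^2*w^3 + 6*h^2*w^2 + 48*h^2 + h*w^4 + h*w^3 + 2*h*w - w^2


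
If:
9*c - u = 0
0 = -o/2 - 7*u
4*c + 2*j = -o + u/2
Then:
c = u/9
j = 253*u/36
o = -14*u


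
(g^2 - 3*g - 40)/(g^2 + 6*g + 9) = (g^2 - 3*g - 40)/(g^2 + 6*g + 9)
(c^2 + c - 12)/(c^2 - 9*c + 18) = (c + 4)/(c - 6)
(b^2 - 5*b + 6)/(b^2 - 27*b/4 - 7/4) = 4*(-b^2 + 5*b - 6)/(-4*b^2 + 27*b + 7)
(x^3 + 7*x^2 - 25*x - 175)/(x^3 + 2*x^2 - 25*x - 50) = (x + 7)/(x + 2)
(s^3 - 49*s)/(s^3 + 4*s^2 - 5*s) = (s^2 - 49)/(s^2 + 4*s - 5)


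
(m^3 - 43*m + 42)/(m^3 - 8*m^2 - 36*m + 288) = (m^2 + 6*m - 7)/(m^2 - 2*m - 48)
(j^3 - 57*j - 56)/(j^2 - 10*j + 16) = (j^2 + 8*j + 7)/(j - 2)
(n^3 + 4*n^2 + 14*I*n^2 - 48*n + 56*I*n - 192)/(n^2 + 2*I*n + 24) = (n^2 + n*(4 + 8*I) + 32*I)/(n - 4*I)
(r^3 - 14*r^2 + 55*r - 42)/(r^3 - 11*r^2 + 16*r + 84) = (r - 1)/(r + 2)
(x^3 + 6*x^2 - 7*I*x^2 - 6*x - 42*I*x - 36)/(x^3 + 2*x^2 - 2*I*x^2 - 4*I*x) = (x^3 + x^2*(6 - 7*I) - 6*x*(1 + 7*I) - 36)/(x*(x^2 + 2*x*(1 - I) - 4*I))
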